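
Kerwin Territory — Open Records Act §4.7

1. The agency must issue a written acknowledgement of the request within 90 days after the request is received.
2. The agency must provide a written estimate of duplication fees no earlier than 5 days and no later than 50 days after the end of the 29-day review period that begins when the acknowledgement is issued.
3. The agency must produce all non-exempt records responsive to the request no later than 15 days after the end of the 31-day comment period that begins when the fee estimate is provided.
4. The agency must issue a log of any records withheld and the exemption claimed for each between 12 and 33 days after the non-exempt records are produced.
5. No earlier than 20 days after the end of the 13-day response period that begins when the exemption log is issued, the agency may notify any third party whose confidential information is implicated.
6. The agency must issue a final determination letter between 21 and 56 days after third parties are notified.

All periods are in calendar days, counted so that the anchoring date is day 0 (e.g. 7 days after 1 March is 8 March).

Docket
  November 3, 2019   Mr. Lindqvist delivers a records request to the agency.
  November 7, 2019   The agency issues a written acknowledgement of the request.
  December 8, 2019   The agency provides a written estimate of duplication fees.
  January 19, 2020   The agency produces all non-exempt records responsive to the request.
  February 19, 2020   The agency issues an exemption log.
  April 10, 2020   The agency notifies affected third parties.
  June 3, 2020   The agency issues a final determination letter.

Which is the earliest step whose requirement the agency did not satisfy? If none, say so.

Step 2

Step 1 — counting 90 days from November 3, 2019 (when the request is received) gives a deadline of February 1, 2020; done November 7, 2019 — timely.
Step 2 — 5 and 50 days from December 6, 2019 (end of the 29-day review period, which began when the acknowledgement is issued on November 7, 2019) are December 11, 2019 and January 25, 2020 respectively; done December 8, 2019 — 3 days before the window opened.
The analysis stops there.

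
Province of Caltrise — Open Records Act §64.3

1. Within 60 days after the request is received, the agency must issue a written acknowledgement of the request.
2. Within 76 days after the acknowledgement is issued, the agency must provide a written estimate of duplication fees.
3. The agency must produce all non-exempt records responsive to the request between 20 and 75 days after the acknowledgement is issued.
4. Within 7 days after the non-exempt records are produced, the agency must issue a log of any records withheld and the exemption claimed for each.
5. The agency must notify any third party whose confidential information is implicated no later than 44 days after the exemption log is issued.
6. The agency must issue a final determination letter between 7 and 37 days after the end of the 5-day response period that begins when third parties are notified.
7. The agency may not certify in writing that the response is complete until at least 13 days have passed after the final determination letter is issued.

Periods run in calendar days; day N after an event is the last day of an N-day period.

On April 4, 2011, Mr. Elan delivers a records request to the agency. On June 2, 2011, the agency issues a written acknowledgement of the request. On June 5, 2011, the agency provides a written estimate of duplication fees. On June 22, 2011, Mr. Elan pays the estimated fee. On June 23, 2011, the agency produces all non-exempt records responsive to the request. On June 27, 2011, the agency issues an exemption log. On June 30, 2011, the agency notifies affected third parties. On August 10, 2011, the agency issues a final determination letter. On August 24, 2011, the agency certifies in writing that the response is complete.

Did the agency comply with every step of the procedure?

Yes

(1) due by April 4, 2011 + 60 days = June 3, 2011; completed June 2, 2011, before the deadline.
(2) due by June 2, 2011 + 76 days = August 17, 2011; June 5, 2011 is within that limit.
(3) the permitted window runs from June 2, 2011 + 20 = June 22, 2011 to June 2, 2011 + 75 = August 16, 2011; done June 23, 2011 — within the window.
(4) due by June 23, 2011 + 7 days = June 30, 2011; completed June 27, 2011, before the deadline.
(5) due by June 27, 2011 + 44 days = August 10, 2011; June 30, 2011 is within that limit.
(6) the permitted window runs from July 5, 2011 + 7 = July 12, 2011 to July 5, 2011 + 37 = August 11, 2011; August 10, 2011 falls inside that range.
(7) permitted from August 10, 2011 + 13 days = August 23, 2011 onward; done August 24, 2011 — permitted.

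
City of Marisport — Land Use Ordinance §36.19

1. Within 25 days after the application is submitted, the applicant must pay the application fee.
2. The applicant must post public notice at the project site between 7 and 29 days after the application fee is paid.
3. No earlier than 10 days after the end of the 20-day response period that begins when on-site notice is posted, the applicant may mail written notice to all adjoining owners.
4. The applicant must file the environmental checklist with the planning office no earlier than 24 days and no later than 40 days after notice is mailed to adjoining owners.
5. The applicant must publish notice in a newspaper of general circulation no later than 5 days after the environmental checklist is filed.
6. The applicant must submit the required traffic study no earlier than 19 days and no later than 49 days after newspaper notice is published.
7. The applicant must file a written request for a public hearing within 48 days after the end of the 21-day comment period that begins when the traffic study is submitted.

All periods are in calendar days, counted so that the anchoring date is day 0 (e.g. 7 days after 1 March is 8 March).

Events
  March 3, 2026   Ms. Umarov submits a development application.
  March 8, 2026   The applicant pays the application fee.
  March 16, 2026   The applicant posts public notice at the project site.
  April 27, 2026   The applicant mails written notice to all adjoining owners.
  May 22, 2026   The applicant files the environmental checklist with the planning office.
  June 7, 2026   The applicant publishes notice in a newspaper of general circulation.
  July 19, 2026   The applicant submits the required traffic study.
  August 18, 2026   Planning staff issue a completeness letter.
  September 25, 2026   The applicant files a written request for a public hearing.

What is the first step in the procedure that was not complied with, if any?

Step 5

(1) due by March 3, 2026 + 25 days = March 28, 2026; completed March 8, 2026, before the deadline.
(2) the permitted window runs from March 8, 2026 + 7 = March 15, 2026 to March 8, 2026 + 29 = April 6, 2026; done March 16, 2026 — within the window.
(3) permitted from April 5, 2026 + 10 days = April 15, 2026 onward; done April 27, 2026 — permitted.
(4) the permitted window runs from April 27, 2026 + 24 = May 21, 2026 to April 27, 2026 + 40 = June 6, 2026; done May 22, 2026 — within the window.
(5) due by May 22, 2026 + 5 days = May 27, 2026; done June 7, 2026 — 11 days late.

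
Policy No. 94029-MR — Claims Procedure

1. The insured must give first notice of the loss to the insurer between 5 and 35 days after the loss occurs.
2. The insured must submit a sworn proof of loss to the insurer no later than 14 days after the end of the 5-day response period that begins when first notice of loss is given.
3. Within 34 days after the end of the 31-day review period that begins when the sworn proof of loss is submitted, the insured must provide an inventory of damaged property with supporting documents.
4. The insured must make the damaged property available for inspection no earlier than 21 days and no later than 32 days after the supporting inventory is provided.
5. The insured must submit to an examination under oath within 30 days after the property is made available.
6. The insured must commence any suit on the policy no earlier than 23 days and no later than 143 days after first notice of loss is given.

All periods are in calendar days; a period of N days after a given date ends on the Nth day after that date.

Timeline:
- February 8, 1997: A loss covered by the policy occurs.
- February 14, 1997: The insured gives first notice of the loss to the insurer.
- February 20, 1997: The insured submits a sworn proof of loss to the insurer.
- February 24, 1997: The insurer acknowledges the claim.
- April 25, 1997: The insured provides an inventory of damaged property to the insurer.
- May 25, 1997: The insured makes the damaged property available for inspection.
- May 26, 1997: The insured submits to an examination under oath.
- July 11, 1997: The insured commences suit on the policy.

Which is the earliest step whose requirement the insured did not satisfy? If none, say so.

Step 1 — 5 and 35 days from February 8, 1997 (when the loss occurs) are February 13, 1997 and March 15, 1997 respectively; done February 14, 1997 — within the window.
Step 2 — counting 14 days from February 19, 1997 (end of the 5-day response period, which began when first notice of loss is given on February 14, 1997) gives a deadline of March 5, 1997; done February 20, 1997 — timely.
Step 3 — counting 34 days from March 23, 1997 (end of the 31-day review period, which began when the sworn proof of loss is submitted on February 20, 1997) gives a deadline of April 26, 1997; done April 25, 1997 — timely.
Step 4 — 21 and 32 days from April 25, 1997 (when the supporting inventory is provided) are May 16, 1997 and May 27, 1997 respectively; May 25, 1997 falls inside that range.
Step 5 — counting 30 days from May 25, 1997 (when the property is made available) gives a deadline of June 24, 1997; May 26, 1997 is within that limit.
Step 6 — 23 and 143 days from February 14, 1997 (when first notice of loss is given) are March 9, 1997 and July 7, 1997 respectively; done July 11, 1997 — 4 days after the window closed.

Step 6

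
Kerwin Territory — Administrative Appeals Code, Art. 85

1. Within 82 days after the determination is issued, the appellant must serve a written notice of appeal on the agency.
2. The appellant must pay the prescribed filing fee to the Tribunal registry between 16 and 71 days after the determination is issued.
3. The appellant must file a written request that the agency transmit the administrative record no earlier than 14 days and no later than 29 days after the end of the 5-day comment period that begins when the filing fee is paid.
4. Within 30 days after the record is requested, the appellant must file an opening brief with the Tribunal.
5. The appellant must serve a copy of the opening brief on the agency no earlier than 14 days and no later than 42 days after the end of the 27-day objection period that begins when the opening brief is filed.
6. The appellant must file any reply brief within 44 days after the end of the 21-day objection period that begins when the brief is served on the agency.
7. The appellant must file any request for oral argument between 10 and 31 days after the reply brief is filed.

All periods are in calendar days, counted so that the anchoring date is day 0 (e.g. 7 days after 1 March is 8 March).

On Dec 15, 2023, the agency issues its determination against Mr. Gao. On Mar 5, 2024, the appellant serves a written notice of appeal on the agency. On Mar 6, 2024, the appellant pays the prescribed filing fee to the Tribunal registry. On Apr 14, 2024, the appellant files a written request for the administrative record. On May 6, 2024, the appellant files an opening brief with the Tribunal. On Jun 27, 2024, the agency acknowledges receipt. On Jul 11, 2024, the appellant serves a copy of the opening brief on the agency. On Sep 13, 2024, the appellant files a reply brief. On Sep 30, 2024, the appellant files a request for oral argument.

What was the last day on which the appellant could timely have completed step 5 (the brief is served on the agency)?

Jul 14, 2024

The opening brief is filed on May 6, 2024; the 27-day objection period therefore ends Jun 2, 2024, and step 5 runs from that date. The window is 14–42 days after Jun 2, 2024; it closes on Jul 14, 2024.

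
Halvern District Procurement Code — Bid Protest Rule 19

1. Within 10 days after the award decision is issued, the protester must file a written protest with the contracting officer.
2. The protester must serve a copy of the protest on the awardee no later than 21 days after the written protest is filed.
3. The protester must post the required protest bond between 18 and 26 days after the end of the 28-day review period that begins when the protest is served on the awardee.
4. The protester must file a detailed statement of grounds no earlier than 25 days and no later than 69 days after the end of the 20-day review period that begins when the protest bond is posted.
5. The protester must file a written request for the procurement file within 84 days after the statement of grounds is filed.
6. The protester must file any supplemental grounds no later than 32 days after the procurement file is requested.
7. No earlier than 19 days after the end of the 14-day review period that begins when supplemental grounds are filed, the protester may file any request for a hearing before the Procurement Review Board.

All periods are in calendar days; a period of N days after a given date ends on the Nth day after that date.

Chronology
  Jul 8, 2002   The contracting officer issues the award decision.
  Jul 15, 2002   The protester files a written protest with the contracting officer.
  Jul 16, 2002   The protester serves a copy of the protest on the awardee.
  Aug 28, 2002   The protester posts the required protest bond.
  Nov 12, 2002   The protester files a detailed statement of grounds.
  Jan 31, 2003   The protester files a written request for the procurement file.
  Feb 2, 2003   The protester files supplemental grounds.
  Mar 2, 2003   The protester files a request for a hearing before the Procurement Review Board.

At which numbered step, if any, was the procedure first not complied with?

Step 3

Step 1: 10 days after Jul 8, 2002 (when the award decision is issued) is Jul 18, 2002; completed Jul 15, 2002, before the deadline.
Step 2: 21 days after Jul 15, 2002 (when the written protest is filed) is Aug 5, 2002; completed Jul 16, 2002, before the deadline.
Step 3: the window is 18–26 days after Aug 13, 2002 (end of the 28-day review period, which began when the protest is served on the awardee on Jul 16, 2002), so Aug 31, 2002 through Sep 8, 2002; Aug 28, 2002 is 3 days too early.
The procedure was therefore not followed at step 3.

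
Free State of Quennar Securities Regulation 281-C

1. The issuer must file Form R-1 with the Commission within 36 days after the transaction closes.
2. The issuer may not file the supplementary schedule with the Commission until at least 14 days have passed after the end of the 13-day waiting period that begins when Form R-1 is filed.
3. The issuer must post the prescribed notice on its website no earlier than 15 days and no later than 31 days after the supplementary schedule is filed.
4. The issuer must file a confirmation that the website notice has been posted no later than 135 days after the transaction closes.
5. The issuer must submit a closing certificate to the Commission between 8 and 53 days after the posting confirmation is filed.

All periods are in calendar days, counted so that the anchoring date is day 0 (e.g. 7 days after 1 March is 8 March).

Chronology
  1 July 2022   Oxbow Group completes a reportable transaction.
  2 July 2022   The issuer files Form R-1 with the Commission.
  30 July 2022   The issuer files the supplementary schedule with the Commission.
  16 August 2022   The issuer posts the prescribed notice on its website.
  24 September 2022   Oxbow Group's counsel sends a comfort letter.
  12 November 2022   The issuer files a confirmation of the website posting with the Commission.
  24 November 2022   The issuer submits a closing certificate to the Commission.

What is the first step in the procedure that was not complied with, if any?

Step 1 — counting 36 days from 1 July 2022 (when the transaction closes) gives a deadline of 6 August 2022; done 2 July 2022 — timely.
Step 2 — must wait 14 days from 15 July 2022 (end of the 13-day waiting period, which began when Form R-1 is filed on 2 July 2022), so not before 29 July 2022; done 30 July 2022, after the minimum wait.
Step 3 — 15 and 31 days from 30 July 2022 (when the supplementary schedule is filed) are 14 August 2022 and 30 August 2022 respectively; done 16 August 2022 — within the window.
Step 4 — counting 135 days from 1 July 2022 (when the transaction closes) gives a deadline of 13 November 2022; 12 November 2022 is within that limit.
Step 5 — 8 and 53 days from 12 November 2022 (when the posting confirmation is filed) are 20 November 2022 and 4 January 2023 respectively; 24 November 2022 falls inside that range.

None — every step was satisfied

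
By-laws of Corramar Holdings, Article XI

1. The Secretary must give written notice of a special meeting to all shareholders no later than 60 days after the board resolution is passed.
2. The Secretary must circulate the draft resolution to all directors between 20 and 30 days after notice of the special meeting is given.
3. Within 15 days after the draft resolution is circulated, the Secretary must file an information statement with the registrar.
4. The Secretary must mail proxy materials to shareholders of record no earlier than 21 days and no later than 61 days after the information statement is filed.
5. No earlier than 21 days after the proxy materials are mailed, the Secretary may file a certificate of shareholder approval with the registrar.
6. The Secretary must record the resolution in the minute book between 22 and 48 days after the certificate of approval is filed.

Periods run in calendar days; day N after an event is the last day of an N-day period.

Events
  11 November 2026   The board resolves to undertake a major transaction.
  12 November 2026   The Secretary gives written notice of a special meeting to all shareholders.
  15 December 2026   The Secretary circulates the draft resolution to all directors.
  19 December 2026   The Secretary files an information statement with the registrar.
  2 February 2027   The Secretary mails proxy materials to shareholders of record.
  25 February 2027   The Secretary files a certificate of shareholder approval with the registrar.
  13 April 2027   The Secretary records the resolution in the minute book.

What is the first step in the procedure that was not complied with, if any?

(1) due by 11 November 2026 + 60 days = 10 January 2027; done 12 November 2026 — timely.
(2) the permitted window runs from 12 November 2026 + 20 = 2 December 2026 to 12 November 2026 + 30 = 12 December 2026; done 15 December 2026 — 3 days after the window closed.
No need to go further; step 2 was not satisfied.

Step 2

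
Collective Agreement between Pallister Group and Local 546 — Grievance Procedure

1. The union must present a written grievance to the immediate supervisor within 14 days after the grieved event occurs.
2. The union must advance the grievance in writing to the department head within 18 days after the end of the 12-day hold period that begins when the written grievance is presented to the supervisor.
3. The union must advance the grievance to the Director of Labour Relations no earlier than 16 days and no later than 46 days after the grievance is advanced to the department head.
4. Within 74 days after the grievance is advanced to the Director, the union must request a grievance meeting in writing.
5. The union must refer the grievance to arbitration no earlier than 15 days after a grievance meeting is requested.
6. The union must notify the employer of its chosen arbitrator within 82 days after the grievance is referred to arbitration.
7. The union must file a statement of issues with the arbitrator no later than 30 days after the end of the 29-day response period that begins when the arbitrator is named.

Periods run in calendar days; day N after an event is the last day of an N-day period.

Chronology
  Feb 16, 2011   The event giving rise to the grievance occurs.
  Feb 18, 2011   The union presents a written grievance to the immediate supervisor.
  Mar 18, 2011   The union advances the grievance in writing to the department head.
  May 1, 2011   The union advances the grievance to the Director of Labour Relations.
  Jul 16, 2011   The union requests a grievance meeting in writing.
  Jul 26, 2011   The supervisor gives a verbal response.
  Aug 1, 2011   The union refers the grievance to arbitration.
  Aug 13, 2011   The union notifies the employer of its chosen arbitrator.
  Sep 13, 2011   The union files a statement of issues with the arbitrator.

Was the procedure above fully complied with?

No

Step 1 — counting 14 days from Feb 16, 2011 (when the grieved event occurs) gives a deadline of Mar 2, 2011; done Feb 18, 2011 — timely.
Step 2 — counting 18 days from Mar 2, 2011 (end of the 12-day hold period, which began when the written grievance is presented to the supervisor on Feb 18, 2011) gives a deadline of Mar 20, 2011; Mar 18, 2011 is within that limit.
Step 3 — 16 and 46 days from Mar 18, 2011 (when the grievance is advanced to the department head) are Apr 3, 2011 and May 3, 2011 respectively; May 1, 2011 falls inside that range.
Step 4 — counting 74 days from May 1, 2011 (when the grievance is advanced to the Director) gives a deadline of Jul 14, 2011; not done until Jul 16, 2011, 2 days after the deadline.
No need to go further; step 4 was not satisfied.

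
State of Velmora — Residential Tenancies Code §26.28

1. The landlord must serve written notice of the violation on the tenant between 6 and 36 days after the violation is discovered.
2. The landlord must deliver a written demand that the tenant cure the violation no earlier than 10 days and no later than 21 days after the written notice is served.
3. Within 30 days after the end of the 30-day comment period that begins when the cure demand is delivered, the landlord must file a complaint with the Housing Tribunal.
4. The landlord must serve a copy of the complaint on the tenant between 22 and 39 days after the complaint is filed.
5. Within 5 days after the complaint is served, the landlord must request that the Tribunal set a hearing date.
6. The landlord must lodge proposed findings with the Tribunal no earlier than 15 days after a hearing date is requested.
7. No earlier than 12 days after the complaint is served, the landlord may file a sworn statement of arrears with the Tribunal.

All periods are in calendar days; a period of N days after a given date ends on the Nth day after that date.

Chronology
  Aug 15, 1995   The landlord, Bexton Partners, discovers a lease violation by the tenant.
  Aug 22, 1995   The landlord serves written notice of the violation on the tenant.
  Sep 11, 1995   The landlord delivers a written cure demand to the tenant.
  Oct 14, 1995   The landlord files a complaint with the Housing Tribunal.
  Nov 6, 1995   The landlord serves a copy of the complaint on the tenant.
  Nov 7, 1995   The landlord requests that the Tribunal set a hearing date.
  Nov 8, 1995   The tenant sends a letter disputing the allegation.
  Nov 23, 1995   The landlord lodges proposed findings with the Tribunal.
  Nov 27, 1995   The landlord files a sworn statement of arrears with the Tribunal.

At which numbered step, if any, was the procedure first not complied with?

Step 1 — 6 and 36 days from Aug 15, 1995 (when the violation is discovered) are Aug 21, 1995 and Sep 20, 1995 respectively; Aug 22, 1995 falls inside that range.
Step 2 — 10 and 21 days from Aug 22, 1995 (when the written notice is served) are Sep 1, 1995 and Sep 12, 1995 respectively; done Sep 11, 1995, which is between those dates.
Step 3 — counting 30 days from Oct 11, 1995 (end of the 30-day comment period, which began when the cure demand is delivered on Sep 11, 1995) gives a deadline of Nov 10, 1995; Oct 14, 1995 is within that limit.
Step 4 — 22 and 39 days from Oct 14, 1995 (when the complaint is filed) are Nov 5, 1995 and Nov 22, 1995 respectively; done Nov 6, 1995 — within the window.
Step 5 — counting 5 days from Nov 6, 1995 (when the complaint is served) gives a deadline of Nov 11, 1995; done Nov 7, 1995 — timely.
Step 6 — must wait 15 days from Nov 7, 1995 (when a hearing date is requested), so not before Nov 22, 1995; Nov 23, 1995 is on or after that date.
Step 7 — must wait 12 days from Nov 6, 1995 (when the complaint is served), so not before Nov 18, 1995; done Nov 27, 1995, after the minimum wait.

None — every step was satisfied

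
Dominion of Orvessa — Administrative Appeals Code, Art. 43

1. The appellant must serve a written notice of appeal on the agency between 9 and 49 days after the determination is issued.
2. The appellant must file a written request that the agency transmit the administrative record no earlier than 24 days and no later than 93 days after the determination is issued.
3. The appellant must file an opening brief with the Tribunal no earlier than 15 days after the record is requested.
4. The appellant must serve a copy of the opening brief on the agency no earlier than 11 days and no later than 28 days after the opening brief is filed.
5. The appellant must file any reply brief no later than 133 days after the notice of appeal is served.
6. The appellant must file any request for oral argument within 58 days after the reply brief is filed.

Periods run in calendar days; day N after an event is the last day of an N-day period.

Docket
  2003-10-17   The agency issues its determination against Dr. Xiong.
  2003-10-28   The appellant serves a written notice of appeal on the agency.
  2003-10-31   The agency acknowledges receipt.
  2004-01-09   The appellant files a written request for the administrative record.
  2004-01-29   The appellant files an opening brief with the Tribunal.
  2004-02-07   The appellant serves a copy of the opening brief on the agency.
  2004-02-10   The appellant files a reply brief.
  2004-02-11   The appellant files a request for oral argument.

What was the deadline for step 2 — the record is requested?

Step 2 runs from 2003-10-17, when the determination is issued. The window is 24–93 days after 2003-10-17; it closes on 2004-01-18.

2004-01-18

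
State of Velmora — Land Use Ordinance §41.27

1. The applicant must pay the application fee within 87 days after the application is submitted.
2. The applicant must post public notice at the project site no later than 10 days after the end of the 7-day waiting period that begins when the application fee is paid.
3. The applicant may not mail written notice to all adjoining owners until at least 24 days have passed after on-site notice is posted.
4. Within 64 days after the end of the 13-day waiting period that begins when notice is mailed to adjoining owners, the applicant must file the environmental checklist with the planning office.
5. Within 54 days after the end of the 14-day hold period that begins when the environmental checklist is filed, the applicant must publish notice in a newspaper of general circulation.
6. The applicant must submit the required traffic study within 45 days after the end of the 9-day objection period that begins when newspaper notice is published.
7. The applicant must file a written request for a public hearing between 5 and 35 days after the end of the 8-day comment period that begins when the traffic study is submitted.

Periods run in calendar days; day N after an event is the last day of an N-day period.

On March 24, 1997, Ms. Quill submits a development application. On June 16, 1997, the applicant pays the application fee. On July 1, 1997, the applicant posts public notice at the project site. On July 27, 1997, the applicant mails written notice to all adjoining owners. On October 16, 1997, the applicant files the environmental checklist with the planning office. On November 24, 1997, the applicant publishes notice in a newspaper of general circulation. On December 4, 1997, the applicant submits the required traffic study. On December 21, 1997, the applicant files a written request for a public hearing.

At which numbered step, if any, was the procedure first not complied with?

Step 4

(1) due by March 24, 1997 + 87 days = June 19, 1997; June 16, 1997 is within that limit.
(2) due by June 23, 1997 + 10 days = July 3, 1997; done July 1, 1997 — timely.
(3) permitted from July 1, 1997 + 24 days = July 25, 1997 onward; July 27, 1997 is on or after that date.
(4) due by August 9, 1997 + 64 days = October 12, 1997; October 16, 1997 misses that deadline by 4 days.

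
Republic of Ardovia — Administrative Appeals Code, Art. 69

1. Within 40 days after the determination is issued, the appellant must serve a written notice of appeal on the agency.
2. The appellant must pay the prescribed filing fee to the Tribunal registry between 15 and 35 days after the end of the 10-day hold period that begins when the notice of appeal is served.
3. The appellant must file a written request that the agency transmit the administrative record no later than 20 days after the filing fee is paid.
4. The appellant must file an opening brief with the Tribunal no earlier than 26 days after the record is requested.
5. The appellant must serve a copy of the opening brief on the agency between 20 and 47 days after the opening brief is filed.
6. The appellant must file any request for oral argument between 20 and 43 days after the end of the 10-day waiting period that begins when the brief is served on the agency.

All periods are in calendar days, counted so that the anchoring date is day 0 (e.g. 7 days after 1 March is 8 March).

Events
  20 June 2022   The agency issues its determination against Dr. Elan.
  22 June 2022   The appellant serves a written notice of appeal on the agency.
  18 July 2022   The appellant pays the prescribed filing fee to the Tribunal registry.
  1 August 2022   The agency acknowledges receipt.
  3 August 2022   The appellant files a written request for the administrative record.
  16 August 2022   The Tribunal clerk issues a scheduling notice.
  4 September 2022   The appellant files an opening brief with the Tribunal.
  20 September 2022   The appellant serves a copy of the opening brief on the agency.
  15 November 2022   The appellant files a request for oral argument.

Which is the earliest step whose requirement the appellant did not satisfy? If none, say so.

Step 5

Step 1 — counting 40 days from 20 June 2022 (when the determination is issued) gives a deadline of 30 July 2022; 22 June 2022 is within that limit.
Step 2 — 15 and 35 days from 2 July 2022 (end of the 10-day hold period, which began when the notice of appeal is served on 22 June 2022) are 17 July 2022 and 6 August 2022 respectively; done 18 July 2022 — within the window.
Step 3 — counting 20 days from 18 July 2022 (when the filing fee is paid) gives a deadline of 7 August 2022; 3 August 2022 is within that limit.
Step 4 — must wait 26 days from 3 August 2022 (when the record is requested), so not before 29 August 2022; done 4 September 2022 — permitted.
Step 5 — 20 and 47 days from 4 September 2022 (when the opening brief is filed) are 24 September 2022 and 21 October 2022 respectively; done 20 September 2022 — 4 days before the window opened.
The procedure was therefore not followed at step 5.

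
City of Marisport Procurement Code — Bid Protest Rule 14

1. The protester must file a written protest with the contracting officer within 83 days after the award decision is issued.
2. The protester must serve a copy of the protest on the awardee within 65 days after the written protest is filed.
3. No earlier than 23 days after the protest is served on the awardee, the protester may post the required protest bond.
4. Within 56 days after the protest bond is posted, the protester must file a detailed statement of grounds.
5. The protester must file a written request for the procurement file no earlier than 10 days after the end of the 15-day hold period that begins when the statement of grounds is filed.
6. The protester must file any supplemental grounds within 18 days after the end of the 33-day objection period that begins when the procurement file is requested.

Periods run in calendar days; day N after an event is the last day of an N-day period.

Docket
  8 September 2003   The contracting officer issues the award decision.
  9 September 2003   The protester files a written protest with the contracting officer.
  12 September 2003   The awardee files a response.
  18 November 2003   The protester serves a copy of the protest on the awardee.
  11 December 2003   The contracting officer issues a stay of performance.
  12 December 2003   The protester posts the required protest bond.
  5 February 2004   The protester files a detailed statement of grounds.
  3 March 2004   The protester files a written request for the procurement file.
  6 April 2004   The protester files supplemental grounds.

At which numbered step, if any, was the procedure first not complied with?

Step 2

Step 1 — counting 83 days from 8 September 2003 (when the award decision is issued) gives a deadline of 30 November 2003; completed 9 September 2003, before the deadline.
Step 2 — counting 65 days from 9 September 2003 (when the written protest is filed) gives a deadline of 13 November 2003; not done until 18 November 2003, 5 days after the deadline.
Later steps need not be reached.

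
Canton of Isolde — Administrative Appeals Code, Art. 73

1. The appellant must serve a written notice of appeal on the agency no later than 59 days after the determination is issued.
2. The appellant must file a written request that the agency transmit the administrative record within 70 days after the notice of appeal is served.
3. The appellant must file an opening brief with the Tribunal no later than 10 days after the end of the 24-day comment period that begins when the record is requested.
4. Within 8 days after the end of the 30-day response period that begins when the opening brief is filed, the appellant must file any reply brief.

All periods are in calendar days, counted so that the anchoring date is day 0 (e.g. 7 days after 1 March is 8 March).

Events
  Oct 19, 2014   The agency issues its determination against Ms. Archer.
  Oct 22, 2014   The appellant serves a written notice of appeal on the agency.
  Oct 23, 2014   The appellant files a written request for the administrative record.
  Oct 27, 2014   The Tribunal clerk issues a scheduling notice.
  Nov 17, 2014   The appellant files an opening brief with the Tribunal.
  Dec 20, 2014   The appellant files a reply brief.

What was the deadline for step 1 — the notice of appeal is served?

Step 1 runs from Oct 19, 2014, when the determination is issued. 59 days after Oct 19, 2014 is Dec 17, 2014.

Dec 17, 2014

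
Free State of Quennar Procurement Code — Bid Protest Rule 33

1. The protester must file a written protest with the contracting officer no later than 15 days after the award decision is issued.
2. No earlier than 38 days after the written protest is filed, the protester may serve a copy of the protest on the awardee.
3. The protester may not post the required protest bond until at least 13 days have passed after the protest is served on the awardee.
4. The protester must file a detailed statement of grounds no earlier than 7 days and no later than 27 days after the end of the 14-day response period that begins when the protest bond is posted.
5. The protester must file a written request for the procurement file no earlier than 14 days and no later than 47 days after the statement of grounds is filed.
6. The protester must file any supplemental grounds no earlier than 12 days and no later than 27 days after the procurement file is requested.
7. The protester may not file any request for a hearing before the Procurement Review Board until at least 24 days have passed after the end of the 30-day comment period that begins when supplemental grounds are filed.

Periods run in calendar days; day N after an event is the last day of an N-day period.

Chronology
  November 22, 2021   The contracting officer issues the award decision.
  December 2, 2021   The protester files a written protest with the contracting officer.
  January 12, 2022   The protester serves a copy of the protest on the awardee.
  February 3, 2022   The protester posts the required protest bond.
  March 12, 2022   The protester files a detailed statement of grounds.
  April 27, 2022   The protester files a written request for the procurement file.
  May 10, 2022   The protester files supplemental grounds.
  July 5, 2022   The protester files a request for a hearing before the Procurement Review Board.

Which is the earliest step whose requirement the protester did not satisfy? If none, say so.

None — every step was satisfied

Step 1 — counting 15 days from November 22, 2021 (when the award decision is issued) gives a deadline of December 7, 2021; done December 2, 2021 — timely.
Step 2 — must wait 38 days from December 2, 2021 (when the written protest is filed), so not before January 9, 2022; done January 12, 2022 — permitted.
Step 3 — must wait 13 days from January 12, 2022 (when the protest is served on the awardee), so not before January 25, 2022; done February 3, 2022, after the minimum wait.
Step 4 — 7 and 27 days from February 17, 2022 (end of the 14-day response period, which began when the protest bond is posted on February 3, 2022) are February 24, 2022 and March 16, 2022 respectively; done March 12, 2022, which is between those dates.
Step 5 — 14 and 47 days from March 12, 2022 (when the statement of grounds is filed) are March 26, 2022 and April 28, 2022 respectively; done April 27, 2022, which is between those dates.
Step 6 — 12 and 27 days from April 27, 2022 (when the procurement file is requested) are May 9, 2022 and May 24, 2022 respectively; May 10, 2022 falls inside that range.
Step 7 — must wait 24 days from June 9, 2022 (end of the 30-day comment period, which began when supplemental grounds are filed on May 10, 2022), so not before July 3, 2022; July 5, 2022 is on or after that date.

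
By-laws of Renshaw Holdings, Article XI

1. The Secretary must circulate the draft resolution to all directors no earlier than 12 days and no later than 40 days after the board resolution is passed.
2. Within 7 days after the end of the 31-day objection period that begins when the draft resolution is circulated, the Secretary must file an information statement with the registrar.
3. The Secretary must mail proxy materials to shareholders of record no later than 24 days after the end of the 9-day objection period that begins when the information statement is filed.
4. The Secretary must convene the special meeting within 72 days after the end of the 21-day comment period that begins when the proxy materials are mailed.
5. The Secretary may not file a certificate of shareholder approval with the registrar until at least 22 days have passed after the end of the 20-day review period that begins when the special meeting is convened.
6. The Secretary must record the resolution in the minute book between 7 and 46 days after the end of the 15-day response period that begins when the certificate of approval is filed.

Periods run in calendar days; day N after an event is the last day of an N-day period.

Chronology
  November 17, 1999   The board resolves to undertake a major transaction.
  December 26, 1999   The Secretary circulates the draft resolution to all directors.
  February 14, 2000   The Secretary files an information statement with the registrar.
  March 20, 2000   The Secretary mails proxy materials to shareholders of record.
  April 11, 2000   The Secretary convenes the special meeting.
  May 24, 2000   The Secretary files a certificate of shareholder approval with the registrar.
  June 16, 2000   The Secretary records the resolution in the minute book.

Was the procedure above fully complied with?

(1) the permitted window runs from November 17, 1999 + 12 = November 29, 1999 to November 17, 1999 + 40 = December 27, 1999; December 26, 1999 falls inside that range.
(2) due by January 26, 2000 + 7 days = February 2, 2000; done February 14, 2000 — 12 days late.

No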